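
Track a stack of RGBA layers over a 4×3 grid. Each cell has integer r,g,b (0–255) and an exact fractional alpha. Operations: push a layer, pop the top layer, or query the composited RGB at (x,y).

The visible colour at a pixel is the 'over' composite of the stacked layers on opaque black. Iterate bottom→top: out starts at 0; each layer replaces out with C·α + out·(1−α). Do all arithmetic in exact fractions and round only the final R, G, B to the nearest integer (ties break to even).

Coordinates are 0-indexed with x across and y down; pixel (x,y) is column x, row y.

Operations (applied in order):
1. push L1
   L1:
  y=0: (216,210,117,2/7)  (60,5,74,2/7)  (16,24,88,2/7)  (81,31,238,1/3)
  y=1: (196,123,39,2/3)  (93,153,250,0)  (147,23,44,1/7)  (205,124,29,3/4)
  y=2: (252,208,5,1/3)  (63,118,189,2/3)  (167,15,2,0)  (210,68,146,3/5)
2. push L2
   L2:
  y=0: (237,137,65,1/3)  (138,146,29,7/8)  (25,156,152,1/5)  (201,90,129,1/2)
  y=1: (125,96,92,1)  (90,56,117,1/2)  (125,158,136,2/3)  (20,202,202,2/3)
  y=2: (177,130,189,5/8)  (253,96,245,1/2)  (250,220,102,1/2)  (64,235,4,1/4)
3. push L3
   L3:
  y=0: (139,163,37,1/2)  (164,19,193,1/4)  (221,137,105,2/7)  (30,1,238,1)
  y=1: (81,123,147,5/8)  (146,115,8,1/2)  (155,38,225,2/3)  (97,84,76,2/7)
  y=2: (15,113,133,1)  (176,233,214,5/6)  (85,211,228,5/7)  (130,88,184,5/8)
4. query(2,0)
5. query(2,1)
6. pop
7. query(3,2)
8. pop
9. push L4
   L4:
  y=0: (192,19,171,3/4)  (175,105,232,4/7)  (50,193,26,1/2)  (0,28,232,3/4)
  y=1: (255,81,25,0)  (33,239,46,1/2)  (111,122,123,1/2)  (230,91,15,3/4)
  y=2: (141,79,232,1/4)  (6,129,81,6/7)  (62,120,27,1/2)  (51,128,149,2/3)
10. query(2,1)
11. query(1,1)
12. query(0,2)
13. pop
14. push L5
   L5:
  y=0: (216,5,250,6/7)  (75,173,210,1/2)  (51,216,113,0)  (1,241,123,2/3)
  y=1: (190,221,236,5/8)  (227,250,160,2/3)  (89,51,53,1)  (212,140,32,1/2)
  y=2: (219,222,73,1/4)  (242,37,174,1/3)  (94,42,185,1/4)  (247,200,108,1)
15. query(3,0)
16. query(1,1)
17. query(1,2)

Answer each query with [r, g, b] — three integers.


at x=2,y=0 over L1,L2,L3:
L1 α=2/7: [32/7, 48/7, 176/7]
L2 α=1/5: [303/35, 1284/35, 1768/35]
L3 α=2/7: [3397/49, 3202/49, 3238/49]
= [69, 65, 66]

(2,1) stack=L1,L2,L3; from [0,0,0]:
L1 α=1/7: [21, 23/7, 44/7]
L2 α=2/3: [271/3, 745/7, 1948/21]
L3 α=2/3: [1201/9, 1277/21, 11398/63]
rounded: [133, 61, 181]

at x=3,y=2 over L1,L2:
after L1 α=3/5: [126, 204/5, 438/5]
after L2 α=1/4: [221/2, 1787/20, 667/10]
= [110, 89, 67]

query (2,1) [L1,L4] — begin 0,0,0
L1 α=1/7: [21, 23/7, 44/7]
L4 α=1/2: [66, 877/14, 905/14]
→ [66, 63, 65]

(1,1) stack=L1,L4; from [0,0,0]:
+L1 (α=0) → [0, 0, 0]
+L4 (α=1/2) → [33/2, 239/2, 23]
= [16, 120, 23]

at x=0,y=2 over L1,L4:
+L1 (α=1/3) → [84, 208/3, 5/3]
+L4 (α=1/4) → [393/4, 287/4, 237/4]
→ [98, 72, 59]

(3,0) stack=L1,L5; from [0,0,0]:
L1 α=1/3: [27, 31/3, 238/3]
L5 α=2/3: [29/3, 1477/9, 976/9]
rounded: [10, 164, 108]

query (1,1) [L1,L5] — begin 0,0,0
L1 α=0: [0, 0, 0]
L5 α=2/3: [454/3, 500/3, 320/3]
→ [151, 167, 107]

query (1,2) [L1,L5] — begin 0,0,0
after L1 α=2/3: [42, 236/3, 126]
after L5 α=1/3: [326/3, 583/9, 142]
rounded: [109, 65, 142]


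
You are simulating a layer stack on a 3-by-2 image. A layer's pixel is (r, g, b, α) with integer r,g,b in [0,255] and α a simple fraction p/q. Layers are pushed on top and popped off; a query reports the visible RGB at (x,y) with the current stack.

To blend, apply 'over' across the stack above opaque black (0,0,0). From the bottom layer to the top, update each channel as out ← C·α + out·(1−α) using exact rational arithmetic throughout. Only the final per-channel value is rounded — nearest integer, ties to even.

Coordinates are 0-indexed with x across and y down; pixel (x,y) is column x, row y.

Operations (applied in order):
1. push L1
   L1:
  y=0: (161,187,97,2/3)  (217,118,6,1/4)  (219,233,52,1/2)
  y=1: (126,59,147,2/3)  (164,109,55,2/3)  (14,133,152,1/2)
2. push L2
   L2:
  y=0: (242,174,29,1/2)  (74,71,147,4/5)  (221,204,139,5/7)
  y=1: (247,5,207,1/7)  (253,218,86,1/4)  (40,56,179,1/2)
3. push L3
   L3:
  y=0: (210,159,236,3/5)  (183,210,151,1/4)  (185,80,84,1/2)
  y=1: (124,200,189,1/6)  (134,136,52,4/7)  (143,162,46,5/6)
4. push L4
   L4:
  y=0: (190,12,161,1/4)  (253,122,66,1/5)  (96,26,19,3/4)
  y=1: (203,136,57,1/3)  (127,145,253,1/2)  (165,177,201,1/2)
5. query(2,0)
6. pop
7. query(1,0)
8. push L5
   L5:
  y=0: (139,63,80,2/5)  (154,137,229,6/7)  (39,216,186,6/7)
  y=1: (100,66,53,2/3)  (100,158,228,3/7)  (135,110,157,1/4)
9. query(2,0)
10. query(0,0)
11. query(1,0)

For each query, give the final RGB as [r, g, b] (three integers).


query (2,0) [L1,L2,L3,L4] — begin 0,0,0
L1 α=1/2: [219/2, 233/2, 26]
L2 α=5/7: [1324/7, 179, 747/7]
L3 α=1/2: [2619/14, 259/2, 1335/14]
L4 α=3/4: [6651/56, 415/8, 2133/56]
rounded: [119, 52, 38]

at x=1,y=0 over L1,L2,L3:
+L1 (α=1/4) → [217/4, 59/2, 3/2]
+L2 (α=4/5) → [1401/20, 627/10, 1179/10]
+L3 (α=1/4) → [7863/80, 3981/40, 5047/40]
→ [98, 100, 126]

(2,0) stack=L1,L2,L3,L5; from [0,0,0]:
after L1 α=1/2: [219/2, 233/2, 26]
after L2 α=5/7: [1324/7, 179, 747/7]
after L3 α=1/2: [2619/14, 259/2, 1335/14]
after L5 α=6/7: [5895/98, 2851/14, 16959/98]
rounded: [60, 204, 173]

(0,0) stack=L1,L2,L3,L5; from [0,0,0]:
after L1 α=2/3: [322/3, 374/3, 194/3]
after L2 α=1/2: [524/3, 448/3, 281/6]
after L3 α=3/5: [2938/15, 2327/15, 481/3]
after L5 α=2/5: [4328/25, 2957/25, 641/5]
→ [173, 118, 128]

query (1,0) [L1,L2,L3,L5] — begin 0,0,0
after L1 α=1/4: [217/4, 59/2, 3/2]
after L2 α=4/5: [1401/20, 627/10, 1179/10]
after L3 α=1/4: [7863/80, 3981/40, 5047/40]
after L5 α=6/7: [81783/560, 36861/280, 60007/280]
rounded: [146, 132, 214]


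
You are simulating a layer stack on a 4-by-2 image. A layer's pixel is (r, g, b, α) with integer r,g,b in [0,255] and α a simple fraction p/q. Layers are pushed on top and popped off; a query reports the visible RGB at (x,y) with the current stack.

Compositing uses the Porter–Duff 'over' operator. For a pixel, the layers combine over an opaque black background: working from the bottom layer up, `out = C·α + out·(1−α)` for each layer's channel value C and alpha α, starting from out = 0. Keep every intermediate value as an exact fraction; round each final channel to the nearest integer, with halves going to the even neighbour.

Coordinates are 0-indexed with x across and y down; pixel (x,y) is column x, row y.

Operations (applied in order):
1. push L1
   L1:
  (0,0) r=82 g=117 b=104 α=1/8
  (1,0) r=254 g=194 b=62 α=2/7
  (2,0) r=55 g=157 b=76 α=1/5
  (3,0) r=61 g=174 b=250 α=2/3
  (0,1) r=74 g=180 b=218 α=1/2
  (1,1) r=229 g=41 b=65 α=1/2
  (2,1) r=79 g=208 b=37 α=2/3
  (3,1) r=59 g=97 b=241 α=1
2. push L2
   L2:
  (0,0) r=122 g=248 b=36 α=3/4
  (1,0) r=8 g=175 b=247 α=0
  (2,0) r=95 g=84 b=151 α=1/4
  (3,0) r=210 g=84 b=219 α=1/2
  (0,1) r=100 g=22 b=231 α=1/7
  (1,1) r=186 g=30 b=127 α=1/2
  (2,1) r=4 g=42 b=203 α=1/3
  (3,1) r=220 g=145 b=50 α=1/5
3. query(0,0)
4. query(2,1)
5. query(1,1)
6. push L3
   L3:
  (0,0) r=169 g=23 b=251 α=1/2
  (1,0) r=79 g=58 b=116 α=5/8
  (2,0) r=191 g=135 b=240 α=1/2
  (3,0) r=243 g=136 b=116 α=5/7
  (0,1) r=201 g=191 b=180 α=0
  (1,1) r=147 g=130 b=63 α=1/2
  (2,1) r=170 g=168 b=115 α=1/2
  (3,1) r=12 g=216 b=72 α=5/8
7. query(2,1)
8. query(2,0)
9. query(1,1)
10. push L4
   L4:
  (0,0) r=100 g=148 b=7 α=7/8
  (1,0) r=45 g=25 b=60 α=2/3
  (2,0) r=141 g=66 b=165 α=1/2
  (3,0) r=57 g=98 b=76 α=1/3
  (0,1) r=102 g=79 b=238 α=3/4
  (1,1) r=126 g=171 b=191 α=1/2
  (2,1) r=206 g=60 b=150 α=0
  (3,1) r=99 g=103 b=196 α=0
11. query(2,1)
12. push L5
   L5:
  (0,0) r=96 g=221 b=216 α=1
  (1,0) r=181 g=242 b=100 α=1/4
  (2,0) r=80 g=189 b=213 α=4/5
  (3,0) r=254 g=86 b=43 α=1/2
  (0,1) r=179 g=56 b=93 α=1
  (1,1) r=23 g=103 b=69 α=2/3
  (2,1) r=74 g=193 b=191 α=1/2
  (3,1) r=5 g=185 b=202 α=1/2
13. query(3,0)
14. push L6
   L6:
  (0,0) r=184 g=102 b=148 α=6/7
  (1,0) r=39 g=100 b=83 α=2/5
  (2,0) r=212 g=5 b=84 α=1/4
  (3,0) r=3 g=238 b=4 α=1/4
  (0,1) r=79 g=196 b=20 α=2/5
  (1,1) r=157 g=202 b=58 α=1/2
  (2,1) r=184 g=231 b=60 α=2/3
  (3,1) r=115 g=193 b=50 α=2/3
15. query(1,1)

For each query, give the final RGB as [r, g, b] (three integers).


at x=0,y=0 over L1,L2:
L1 α=1/8: [41/4, 117/8, 13]
L2 α=3/4: [1505/16, 6069/32, 121/4]
rounded: [94, 190, 30]

query (2,1) [L1,L2] — begin 0,0,0
+L1 (α=2/3) → [158/3, 416/3, 74/3]
+L2 (α=1/3) → [328/9, 958/9, 757/9]
→ [36, 106, 84]

query (1,1) [L1,L2] — begin 0,0,0
after L1 α=1/2: [229/2, 41/2, 65/2]
after L2 α=1/2: [601/4, 101/4, 319/4]
rounded: [150, 25, 80]

at x=2,y=1 over L1,L2,L3:
L1 α=2/3: [158/3, 416/3, 74/3]
L2 α=1/3: [328/9, 958/9, 757/9]
L3 α=1/2: [929/9, 1235/9, 896/9]
= [103, 137, 100]

(2,0) stack=L1,L2,L3; from [0,0,0]:
L1 α=1/5: [11, 157/5, 76/5]
L2 α=1/4: [32, 891/20, 983/20]
L3 α=1/2: [223/2, 3591/40, 5783/40]
rounded: [112, 90, 145]

(1,1) stack=L1,L2,L3; from [0,0,0]:
+L1 (α=1/2) → [229/2, 41/2, 65/2]
+L2 (α=1/2) → [601/4, 101/4, 319/4]
+L3 (α=1/2) → [1189/8, 621/8, 571/8]
= [149, 78, 71]

query (2,1) [L1,L2,L3,L4] — begin 0,0,0
L1 α=2/3: [158/3, 416/3, 74/3]
L2 α=1/3: [328/9, 958/9, 757/9]
L3 α=1/2: [929/9, 1235/9, 896/9]
L4 α=0: [929/9, 1235/9, 896/9]
= [103, 137, 100]

at x=3,y=0 over L1,L2,L3,L4,L5:
+L1 (α=2/3) → [122/3, 116, 500/3]
+L2 (α=1/2) → [376/3, 100, 1157/6]
+L3 (α=5/7) → [4397/21, 880/7, 2897/21]
+L4 (α=1/3) → [9991/63, 2446/21, 7390/63]
+L5 (α=1/2) → [25993/126, 2126/21, 10099/126]
→ [206, 101, 80]

(1,1) stack=L1,L2,L3,L4,L5,L6; from [0,0,0]:
after L1 α=1/2: [229/2, 41/2, 65/2]
after L2 α=1/2: [601/4, 101/4, 319/4]
after L3 α=1/2: [1189/8, 621/8, 571/8]
after L4 α=1/2: [2197/16, 1989/16, 2099/16]
after L5 α=2/3: [2933/48, 5285/48, 4307/48]
after L6 α=1/2: [10469/96, 14981/96, 7091/96]
= [109, 156, 74]


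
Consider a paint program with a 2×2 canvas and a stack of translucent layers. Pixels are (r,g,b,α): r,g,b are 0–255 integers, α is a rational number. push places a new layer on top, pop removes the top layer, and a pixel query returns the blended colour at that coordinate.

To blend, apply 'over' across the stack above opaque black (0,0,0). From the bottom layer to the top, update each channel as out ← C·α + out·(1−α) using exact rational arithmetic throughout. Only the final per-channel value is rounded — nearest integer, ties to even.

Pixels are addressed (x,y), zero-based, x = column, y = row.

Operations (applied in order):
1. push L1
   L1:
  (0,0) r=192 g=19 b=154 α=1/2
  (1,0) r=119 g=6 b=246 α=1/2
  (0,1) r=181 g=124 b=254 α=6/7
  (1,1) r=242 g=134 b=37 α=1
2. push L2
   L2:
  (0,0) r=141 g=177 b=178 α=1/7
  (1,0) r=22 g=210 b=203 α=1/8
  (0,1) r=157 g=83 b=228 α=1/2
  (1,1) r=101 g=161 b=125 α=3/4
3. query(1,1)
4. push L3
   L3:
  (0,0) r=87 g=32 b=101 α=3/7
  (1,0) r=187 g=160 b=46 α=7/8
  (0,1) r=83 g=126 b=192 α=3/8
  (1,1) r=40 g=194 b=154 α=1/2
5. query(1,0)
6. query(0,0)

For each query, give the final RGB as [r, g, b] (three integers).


query (1,1) [L1,L2] — begin 0,0,0
+L1 (α=1) → [242, 134, 37]
+L2 (α=3/4) → [545/4, 617/4, 103]
= [136, 154, 103]

(1,0) stack=L1,L2,L3; from [0,0,0]:
+L1 (α=1/2) → [119/2, 3, 123]
+L2 (α=1/8) → [877/16, 231/8, 133]
+L3 (α=7/8) → [21821/128, 9191/64, 455/8]
rounded: [170, 144, 57]

(0,0) stack=L1,L2,L3; from [0,0,0]:
after L1 α=1/2: [96, 19/2, 77]
after L2 α=1/7: [717/7, 234/7, 640/7]
after L3 α=3/7: [4695/49, 1608/49, 4681/49]
= [96, 33, 96]


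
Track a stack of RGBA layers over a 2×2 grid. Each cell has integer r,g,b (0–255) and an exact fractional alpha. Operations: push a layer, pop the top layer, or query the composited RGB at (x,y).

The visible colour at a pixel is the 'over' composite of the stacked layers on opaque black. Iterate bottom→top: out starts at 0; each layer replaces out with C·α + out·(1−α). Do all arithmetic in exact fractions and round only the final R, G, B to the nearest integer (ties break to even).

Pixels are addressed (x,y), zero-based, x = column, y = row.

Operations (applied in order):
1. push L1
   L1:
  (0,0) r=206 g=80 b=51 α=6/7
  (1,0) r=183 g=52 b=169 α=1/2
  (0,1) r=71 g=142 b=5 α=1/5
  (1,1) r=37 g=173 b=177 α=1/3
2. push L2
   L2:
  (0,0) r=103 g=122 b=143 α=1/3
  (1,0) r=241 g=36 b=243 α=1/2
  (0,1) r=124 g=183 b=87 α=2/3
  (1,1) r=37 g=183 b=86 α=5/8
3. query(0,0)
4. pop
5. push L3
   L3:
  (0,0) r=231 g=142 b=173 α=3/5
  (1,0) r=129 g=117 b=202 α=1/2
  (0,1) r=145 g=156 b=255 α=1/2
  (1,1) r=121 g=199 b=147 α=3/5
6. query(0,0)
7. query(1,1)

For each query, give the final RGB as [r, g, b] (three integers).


query (0,0) [L1,L2] — begin 0,0,0
after L1 α=6/7: [1236/7, 480/7, 306/7]
after L2 α=1/3: [3193/21, 1814/21, 1613/21]
= [152, 86, 77]

at x=0,y=0 over L1,L3:
L1 α=6/7: [1236/7, 480/7, 306/7]
L3 α=3/5: [7323/35, 3942/35, 849/7]
→ [209, 113, 121]

(1,1) stack=L1,L3; from [0,0,0]:
L1 α=1/3: [37/3, 173/3, 59]
L3 α=3/5: [1163/15, 2137/15, 559/5]
rounded: [78, 142, 112]


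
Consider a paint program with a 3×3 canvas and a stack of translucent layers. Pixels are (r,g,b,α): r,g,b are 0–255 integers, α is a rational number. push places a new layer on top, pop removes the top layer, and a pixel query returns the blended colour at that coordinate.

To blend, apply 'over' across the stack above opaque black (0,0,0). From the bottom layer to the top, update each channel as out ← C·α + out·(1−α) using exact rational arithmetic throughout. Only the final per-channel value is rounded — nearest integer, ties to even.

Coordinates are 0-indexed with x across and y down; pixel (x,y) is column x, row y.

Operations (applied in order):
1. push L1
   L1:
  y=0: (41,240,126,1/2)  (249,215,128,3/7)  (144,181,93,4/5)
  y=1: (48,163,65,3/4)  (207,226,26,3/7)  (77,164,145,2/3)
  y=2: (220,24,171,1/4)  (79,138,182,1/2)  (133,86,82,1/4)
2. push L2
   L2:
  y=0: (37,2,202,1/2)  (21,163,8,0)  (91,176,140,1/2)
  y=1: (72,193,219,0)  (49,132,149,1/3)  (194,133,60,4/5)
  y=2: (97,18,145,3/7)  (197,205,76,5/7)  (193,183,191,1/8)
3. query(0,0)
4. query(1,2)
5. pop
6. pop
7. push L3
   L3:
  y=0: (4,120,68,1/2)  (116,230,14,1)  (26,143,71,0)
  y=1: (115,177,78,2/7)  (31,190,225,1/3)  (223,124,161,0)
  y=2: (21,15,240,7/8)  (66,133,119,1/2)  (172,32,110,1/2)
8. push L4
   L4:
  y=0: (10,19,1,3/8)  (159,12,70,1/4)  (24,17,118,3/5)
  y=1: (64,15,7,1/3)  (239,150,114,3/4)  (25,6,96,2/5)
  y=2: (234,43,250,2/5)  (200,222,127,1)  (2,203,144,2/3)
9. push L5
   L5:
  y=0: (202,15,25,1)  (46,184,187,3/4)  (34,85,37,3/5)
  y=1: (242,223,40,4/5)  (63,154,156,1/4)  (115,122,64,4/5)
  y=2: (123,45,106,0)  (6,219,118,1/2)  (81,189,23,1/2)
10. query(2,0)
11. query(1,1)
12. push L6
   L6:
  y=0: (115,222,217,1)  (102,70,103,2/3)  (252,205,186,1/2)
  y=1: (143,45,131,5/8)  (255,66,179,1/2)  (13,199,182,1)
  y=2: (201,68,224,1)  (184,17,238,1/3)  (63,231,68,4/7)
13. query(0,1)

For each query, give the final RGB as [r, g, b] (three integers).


query (0,0) [L1,L2] — begin 0,0,0
after L1 α=1/2: [41/2, 120, 63]
after L2 α=1/2: [115/4, 61, 265/2]
= [29, 61, 132]

at x=1,y=2 over L1,L2:
after L1 α=1/2: [79/2, 69, 91]
after L2 α=5/7: [152, 1163/7, 562/7]
→ [152, 166, 80]

(2,0) stack=L3,L4,L5; from [0,0,0]:
L3 α=0: [0, 0, 0]
L4 α=3/5: [72/5, 51/5, 354/5]
L5 α=3/5: [654/25, 1377/25, 1263/25]
rounded: [26, 55, 51]

at x=1,y=1 over L3,L4,L5:
L3 α=1/3: [31/3, 190/3, 75]
L4 α=3/4: [1091/6, 385/3, 417/4]
L5 α=1/4: [1217/8, 539/4, 1875/16]
rounded: [152, 135, 117]

query (0,1) [L3,L4,L5,L6] — begin 0,0,0
+L3 (α=2/7) → [230/7, 354/7, 156/7]
+L4 (α=1/3) → [908/21, 271/7, 361/21]
+L5 (α=4/5) → [21236/105, 1303/7, 3721/105]
+L6 (α=5/8) → [46261/280, 1371/14, 13323/140]
→ [165, 98, 95]


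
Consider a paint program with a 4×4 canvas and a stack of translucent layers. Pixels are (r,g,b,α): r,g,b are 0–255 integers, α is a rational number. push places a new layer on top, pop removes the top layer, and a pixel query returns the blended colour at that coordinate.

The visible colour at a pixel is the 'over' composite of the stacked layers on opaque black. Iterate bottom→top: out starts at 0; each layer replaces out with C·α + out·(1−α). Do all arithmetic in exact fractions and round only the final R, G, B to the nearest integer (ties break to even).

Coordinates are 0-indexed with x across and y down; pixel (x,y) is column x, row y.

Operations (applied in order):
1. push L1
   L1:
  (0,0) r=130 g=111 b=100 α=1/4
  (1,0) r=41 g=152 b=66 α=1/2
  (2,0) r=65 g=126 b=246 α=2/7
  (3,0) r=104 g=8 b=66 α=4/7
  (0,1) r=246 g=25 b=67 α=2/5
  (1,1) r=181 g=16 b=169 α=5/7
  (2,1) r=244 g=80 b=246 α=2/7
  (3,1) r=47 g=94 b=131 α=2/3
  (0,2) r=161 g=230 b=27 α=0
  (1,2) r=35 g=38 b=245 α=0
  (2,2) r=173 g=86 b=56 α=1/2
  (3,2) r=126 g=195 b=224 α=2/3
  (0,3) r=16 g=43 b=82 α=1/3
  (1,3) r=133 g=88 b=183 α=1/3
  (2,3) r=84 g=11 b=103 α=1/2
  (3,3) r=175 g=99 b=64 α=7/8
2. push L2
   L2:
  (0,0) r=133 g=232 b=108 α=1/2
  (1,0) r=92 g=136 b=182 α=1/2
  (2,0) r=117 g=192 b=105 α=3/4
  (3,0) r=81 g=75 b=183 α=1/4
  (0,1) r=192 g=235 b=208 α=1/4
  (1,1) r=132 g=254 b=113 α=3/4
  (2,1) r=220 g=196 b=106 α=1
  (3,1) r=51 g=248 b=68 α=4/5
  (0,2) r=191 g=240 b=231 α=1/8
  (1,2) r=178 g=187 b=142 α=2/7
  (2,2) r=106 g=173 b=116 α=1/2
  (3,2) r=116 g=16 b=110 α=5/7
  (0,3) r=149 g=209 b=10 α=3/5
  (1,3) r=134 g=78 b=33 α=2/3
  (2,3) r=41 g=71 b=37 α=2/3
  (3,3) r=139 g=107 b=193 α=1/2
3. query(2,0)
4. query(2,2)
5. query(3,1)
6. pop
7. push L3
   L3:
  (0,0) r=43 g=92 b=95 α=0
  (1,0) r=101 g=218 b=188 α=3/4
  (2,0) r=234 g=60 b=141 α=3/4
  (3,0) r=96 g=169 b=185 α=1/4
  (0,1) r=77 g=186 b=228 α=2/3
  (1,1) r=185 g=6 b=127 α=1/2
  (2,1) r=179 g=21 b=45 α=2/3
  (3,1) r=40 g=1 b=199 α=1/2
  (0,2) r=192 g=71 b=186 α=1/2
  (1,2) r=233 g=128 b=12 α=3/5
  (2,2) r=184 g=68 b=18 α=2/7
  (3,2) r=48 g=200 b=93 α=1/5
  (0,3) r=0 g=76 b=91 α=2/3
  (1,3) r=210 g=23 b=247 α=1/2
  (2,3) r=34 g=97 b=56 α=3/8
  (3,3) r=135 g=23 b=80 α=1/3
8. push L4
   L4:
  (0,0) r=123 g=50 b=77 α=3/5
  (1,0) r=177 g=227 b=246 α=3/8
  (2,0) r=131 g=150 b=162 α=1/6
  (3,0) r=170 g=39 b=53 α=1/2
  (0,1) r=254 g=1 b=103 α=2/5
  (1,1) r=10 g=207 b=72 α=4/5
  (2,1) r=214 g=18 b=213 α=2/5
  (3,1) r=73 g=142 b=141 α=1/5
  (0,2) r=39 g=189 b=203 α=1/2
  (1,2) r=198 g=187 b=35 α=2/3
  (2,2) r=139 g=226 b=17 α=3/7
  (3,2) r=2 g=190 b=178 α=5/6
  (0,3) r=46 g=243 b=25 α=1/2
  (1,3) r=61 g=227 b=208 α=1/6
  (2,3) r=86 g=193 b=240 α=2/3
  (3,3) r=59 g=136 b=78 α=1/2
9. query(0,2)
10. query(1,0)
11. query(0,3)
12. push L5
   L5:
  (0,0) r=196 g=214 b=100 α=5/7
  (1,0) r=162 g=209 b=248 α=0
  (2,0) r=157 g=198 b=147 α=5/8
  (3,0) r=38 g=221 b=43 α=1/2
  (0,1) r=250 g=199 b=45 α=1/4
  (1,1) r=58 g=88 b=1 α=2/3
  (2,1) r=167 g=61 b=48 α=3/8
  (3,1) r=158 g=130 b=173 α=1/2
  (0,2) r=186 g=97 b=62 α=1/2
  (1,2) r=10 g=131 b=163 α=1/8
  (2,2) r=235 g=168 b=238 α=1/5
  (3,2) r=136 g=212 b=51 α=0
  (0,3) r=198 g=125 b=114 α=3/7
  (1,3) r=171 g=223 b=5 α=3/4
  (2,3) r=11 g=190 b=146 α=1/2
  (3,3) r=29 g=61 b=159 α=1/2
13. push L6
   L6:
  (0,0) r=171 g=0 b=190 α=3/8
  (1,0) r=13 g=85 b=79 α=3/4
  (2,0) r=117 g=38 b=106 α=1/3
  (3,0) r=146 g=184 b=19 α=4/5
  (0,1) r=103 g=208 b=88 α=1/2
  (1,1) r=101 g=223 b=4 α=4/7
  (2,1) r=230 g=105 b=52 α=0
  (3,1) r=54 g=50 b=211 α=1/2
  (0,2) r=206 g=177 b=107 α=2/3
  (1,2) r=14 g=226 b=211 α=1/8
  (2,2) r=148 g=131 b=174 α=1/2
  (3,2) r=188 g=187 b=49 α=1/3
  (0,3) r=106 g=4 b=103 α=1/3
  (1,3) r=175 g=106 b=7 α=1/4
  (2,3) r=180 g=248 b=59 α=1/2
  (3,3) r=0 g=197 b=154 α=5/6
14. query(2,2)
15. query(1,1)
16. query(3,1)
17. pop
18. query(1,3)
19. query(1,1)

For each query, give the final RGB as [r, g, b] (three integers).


query (2,0) [L1,L2] — begin 0,0,0
+L1 (α=2/7) → [130/7, 36, 492/7]
+L2 (α=3/4) → [2587/28, 153, 2697/28]
→ [92, 153, 96]

(2,2) stack=L1,L2; from [0,0,0]:
L1 α=1/2: [173/2, 43, 28]
L2 α=1/2: [385/4, 108, 72]
rounded: [96, 108, 72]

query (3,1) [L1,L2] — begin 0,0,0
+L1 (α=2/3) → [94/3, 188/3, 262/3]
+L2 (α=4/5) → [706/15, 3164/15, 1078/15]
→ [47, 211, 72]

(0,2) stack=L1,L3,L4; from [0,0,0]:
L1 α=0: [0, 0, 0]
L3 α=1/2: [96, 71/2, 93]
L4 α=1/2: [135/2, 449/4, 148]
rounded: [68, 112, 148]

query (1,0) [L1,L3,L4] — begin 0,0,0
after L1 α=1/2: [41/2, 76, 33]
after L3 α=3/4: [647/8, 365/2, 597/4]
after L4 α=3/8: [7483/64, 3187/16, 5937/32]
rounded: [117, 199, 186]

query (0,3) [L1,L3,L4] — begin 0,0,0
L1 α=1/3: [16/3, 43/3, 82/3]
L3 α=2/3: [16/9, 499/9, 628/9]
L4 α=1/2: [215/9, 1343/9, 853/18]
= [24, 149, 47]

(2,2) stack=L1,L3,L4,L5,L6; from [0,0,0]:
+L1 (α=1/2) → [173/2, 43, 28]
+L3 (α=2/7) → [1601/14, 351/7, 176/7]
+L4 (α=3/7) → [6121/49, 6150/49, 1061/49]
+L5 (α=1/5) → [35999/245, 32832/245, 15906/245]
+L6 (α=1/2) → [72259/490, 64927/490, 29268/245]
rounded: [147, 133, 119]

(1,1) stack=L1,L3,L4,L5,L6; from [0,0,0]:
+L1 (α=5/7) → [905/7, 80/7, 845/7]
+L3 (α=1/2) → [1100/7, 61/7, 867/7]
+L4 (α=4/5) → [276/7, 5857/35, 2883/35]
+L5 (α=2/3) → [1088/21, 12017/105, 2953/105]
+L6 (α=4/7) → [3916/49, 43237/245, 3513/245]
rounded: [80, 176, 14]

query (3,1) [L1,L3,L4,L5,L6] — begin 0,0,0
+L1 (α=2/3) → [94/3, 188/3, 262/3]
+L3 (α=1/2) → [107/3, 191/6, 859/6]
+L4 (α=1/5) → [647/15, 808/15, 2141/15]
+L5 (α=1/2) → [3017/30, 1379/15, 2368/15]
+L6 (α=1/2) → [4637/60, 2129/30, 5533/30]
rounded: [77, 71, 184]

at x=1,y=3 over L1,L3,L4,L5:
after L1 α=1/3: [133/3, 88/3, 61]
after L3 α=1/2: [763/6, 157/6, 154]
after L4 α=1/6: [4181/36, 2147/36, 163]
after L5 α=3/4: [22649/144, 26231/144, 89/2]
= [157, 182, 44]

(1,1) stack=L1,L3,L4,L5; from [0,0,0]:
after L1 α=5/7: [905/7, 80/7, 845/7]
after L3 α=1/2: [1100/7, 61/7, 867/7]
after L4 α=4/5: [276/7, 5857/35, 2883/35]
after L5 α=2/3: [1088/21, 12017/105, 2953/105]
= [52, 114, 28]


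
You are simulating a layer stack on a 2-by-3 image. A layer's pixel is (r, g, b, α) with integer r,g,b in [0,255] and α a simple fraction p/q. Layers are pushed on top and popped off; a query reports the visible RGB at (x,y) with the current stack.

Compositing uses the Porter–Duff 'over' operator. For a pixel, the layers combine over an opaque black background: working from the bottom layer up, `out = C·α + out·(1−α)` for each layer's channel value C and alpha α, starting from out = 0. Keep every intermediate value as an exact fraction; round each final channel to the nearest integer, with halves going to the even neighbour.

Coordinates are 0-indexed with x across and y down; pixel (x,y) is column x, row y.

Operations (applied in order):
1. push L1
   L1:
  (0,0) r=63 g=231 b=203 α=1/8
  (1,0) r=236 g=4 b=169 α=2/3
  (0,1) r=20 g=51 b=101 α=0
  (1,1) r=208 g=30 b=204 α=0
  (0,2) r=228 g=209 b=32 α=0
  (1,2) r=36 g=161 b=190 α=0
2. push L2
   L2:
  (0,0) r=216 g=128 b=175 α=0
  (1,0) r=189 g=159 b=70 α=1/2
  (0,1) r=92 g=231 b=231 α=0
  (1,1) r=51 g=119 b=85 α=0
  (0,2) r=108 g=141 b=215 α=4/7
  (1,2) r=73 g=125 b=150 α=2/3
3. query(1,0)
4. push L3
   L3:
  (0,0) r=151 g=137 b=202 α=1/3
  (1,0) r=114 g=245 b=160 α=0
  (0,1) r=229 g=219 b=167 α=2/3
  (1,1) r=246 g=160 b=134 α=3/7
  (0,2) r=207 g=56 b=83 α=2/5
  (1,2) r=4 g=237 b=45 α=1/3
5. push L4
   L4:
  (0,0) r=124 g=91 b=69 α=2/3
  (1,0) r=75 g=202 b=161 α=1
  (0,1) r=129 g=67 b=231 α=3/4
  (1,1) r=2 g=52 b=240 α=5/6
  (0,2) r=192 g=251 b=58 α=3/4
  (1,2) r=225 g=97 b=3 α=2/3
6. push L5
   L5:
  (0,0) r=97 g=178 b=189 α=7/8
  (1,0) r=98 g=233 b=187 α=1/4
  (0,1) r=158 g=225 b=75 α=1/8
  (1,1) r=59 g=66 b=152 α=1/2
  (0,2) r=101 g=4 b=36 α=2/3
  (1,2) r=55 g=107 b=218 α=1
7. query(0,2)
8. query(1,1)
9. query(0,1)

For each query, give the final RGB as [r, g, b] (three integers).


(1,0) stack=L1,L2; from [0,0,0]:
L1 α=2/3: [472/3, 8/3, 338/3]
L2 α=1/2: [1039/6, 485/6, 274/3]
= [173, 81, 91]

(0,2) stack=L1,L2,L3,L4,L5; from [0,0,0]:
+L1 (α=0) → [0, 0, 0]
+L2 (α=4/7) → [432/7, 564/7, 860/7]
+L3 (α=2/5) → [4194/35, 2476/35, 3742/35]
+L4 (α=3/4) → [12177/70, 28831/140, 2458/35]
+L5 (α=2/3) → [26317/210, 29951/420, 4978/105]
rounded: [125, 71, 47]

query (1,1) [L1,L2,L3,L4,L5] — begin 0,0,0
L1 α=0: [0, 0, 0]
L2 α=0: [0, 0, 0]
L3 α=3/7: [738/7, 480/7, 402/7]
L4 α=5/6: [404/21, 1150/21, 1467/7]
L5 α=1/2: [1643/42, 1268/21, 2531/14]
rounded: [39, 60, 181]

(0,1) stack=L1,L2,L3,L4,L5; from [0,0,0]:
after L1 α=0: [0, 0, 0]
after L2 α=0: [0, 0, 0]
after L3 α=2/3: [458/3, 146, 334/3]
after L4 α=3/4: [1619/12, 347/4, 2413/12]
after L5 α=1/8: [13229/96, 3329/32, 17791/96]
→ [138, 104, 185]


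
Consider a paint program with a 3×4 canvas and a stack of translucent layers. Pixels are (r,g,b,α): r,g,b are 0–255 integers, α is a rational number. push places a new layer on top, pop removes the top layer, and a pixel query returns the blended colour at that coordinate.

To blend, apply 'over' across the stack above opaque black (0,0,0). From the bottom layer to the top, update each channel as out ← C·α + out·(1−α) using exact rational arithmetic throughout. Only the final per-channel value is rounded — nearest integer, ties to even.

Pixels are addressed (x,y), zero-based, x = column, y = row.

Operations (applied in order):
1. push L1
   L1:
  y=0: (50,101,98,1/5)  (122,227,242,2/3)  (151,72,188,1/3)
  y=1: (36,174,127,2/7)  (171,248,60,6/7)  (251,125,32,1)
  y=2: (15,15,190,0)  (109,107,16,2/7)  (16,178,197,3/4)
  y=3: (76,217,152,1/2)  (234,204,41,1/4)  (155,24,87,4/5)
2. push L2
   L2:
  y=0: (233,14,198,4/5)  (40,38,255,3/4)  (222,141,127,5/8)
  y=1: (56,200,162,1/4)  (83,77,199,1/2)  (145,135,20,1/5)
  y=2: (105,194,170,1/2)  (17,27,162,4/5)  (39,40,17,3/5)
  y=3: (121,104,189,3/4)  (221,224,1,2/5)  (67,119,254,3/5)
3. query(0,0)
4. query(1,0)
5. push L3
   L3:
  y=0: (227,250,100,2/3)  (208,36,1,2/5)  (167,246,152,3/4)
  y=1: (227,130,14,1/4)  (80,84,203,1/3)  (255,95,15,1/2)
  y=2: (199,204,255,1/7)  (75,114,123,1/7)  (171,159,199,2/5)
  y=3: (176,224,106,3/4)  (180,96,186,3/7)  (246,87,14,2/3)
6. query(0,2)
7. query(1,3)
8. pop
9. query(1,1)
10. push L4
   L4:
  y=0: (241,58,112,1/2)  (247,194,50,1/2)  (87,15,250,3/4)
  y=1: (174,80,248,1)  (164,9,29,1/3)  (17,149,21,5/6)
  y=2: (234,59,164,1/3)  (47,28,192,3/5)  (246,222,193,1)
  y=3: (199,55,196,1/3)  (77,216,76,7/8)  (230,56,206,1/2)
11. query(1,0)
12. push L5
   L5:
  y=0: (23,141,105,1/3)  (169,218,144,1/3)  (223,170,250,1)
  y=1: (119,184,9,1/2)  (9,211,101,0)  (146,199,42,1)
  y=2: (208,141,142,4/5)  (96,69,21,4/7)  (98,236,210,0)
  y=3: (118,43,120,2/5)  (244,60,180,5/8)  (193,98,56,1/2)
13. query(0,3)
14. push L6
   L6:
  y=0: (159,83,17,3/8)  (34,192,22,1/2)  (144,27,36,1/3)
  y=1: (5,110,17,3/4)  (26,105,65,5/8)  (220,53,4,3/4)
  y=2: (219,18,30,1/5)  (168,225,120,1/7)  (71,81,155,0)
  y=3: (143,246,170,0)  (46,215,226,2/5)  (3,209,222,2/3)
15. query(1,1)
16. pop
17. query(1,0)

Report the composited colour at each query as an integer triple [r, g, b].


at x=0,y=0 over L1,L2:
+L1 (α=1/5) → [10, 101/5, 98/5]
+L2 (α=4/5) → [942/5, 381/25, 4058/25]
rounded: [188, 15, 162]

at x=1,y=0 over L1,L2:
L1 α=2/3: [244/3, 454/3, 484/3]
L2 α=3/4: [151/3, 199/3, 2779/12]
rounded: [50, 66, 232]

query (0,2) [L1,L2,L3] — begin 0,0,0
L1 α=0: [0, 0, 0]
L2 α=1/2: [105/2, 97, 85]
L3 α=1/7: [514/7, 786/7, 765/7]
= [73, 112, 109]

at x=1,y=3 over L1,L2,L3:
after L1 α=1/4: [117/2, 51, 41/4]
after L2 α=2/5: [247/2, 601/5, 131/20]
after L3 α=3/7: [1034/7, 3844/35, 2921/35]
→ [148, 110, 83]

query (1,1) [L1,L2] — begin 0,0,0
+L1 (α=6/7) → [1026/7, 1488/7, 360/7]
+L2 (α=1/2) → [1607/14, 2027/14, 1753/14]
→ [115, 145, 125]

(1,0) stack=L1,L2,L4; from [0,0,0]:
L1 α=2/3: [244/3, 454/3, 484/3]
L2 α=3/4: [151/3, 199/3, 2779/12]
L4 α=1/2: [446/3, 781/6, 3379/24]
→ [149, 130, 141]

(0,3) stack=L1,L2,L4,L5; from [0,0,0]:
after L1 α=1/2: [38, 217/2, 76]
after L2 α=3/4: [401/4, 841/8, 643/4]
after L4 α=1/3: [799/6, 1061/12, 345/2]
after L5 α=2/5: [1271/10, 281/4, 303/2]
= [127, 70, 152]

query (1,1) [L1,L2,L4,L5,L6] — begin 0,0,0
L1 α=6/7: [1026/7, 1488/7, 360/7]
L2 α=1/2: [1607/14, 2027/14, 1753/14]
L4 α=1/3: [2755/21, 2090/21, 652/7]
L5 α=0: [2755/21, 2090/21, 652/7]
L6 α=5/8: [3665/56, 5765/56, 4231/56]
rounded: [65, 103, 76]

at x=1,y=0 over L1,L2,L4,L5:
after L1 α=2/3: [244/3, 454/3, 484/3]
after L2 α=3/4: [151/3, 199/3, 2779/12]
after L4 α=1/2: [446/3, 781/6, 3379/24]
after L5 α=1/3: [1399/9, 1435/9, 5107/36]
= [155, 159, 142]


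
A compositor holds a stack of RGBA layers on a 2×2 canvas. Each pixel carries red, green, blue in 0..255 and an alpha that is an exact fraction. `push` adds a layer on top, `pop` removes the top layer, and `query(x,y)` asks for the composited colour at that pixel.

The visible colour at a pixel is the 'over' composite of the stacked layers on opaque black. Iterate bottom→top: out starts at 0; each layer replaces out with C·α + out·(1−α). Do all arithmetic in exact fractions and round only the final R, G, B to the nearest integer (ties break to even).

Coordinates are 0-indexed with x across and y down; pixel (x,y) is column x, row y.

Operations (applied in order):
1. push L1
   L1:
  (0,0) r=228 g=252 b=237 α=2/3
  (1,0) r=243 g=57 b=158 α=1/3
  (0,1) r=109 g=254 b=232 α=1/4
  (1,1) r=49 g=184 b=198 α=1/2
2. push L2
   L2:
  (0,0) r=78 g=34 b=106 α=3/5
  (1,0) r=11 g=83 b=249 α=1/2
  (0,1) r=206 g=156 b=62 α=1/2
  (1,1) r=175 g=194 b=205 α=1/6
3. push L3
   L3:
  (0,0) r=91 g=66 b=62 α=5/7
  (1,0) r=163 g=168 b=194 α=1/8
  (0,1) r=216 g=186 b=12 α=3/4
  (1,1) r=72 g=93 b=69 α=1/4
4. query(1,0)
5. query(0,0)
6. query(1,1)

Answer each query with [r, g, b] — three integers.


at x=1,y=0 over L1,L2,L3:
L1 α=1/3: [81, 19, 158/3]
L2 α=1/2: [46, 51, 905/6]
L3 α=1/8: [485/8, 525/8, 7499/48]
= [61, 66, 156]

query (0,0) [L1,L2,L3] — begin 0,0,0
after L1 α=2/3: [152, 168, 158]
after L2 α=3/5: [538/5, 438/5, 634/5]
after L3 α=5/7: [3351/35, 2526/35, 2818/35]
rounded: [96, 72, 81]

at x=1,y=1 over L1,L2,L3:
+L1 (α=1/2) → [49/2, 92, 99]
+L2 (α=1/6) → [595/12, 109, 350/3]
+L3 (α=1/4) → [883/16, 105, 419/4]
= [55, 105, 105]


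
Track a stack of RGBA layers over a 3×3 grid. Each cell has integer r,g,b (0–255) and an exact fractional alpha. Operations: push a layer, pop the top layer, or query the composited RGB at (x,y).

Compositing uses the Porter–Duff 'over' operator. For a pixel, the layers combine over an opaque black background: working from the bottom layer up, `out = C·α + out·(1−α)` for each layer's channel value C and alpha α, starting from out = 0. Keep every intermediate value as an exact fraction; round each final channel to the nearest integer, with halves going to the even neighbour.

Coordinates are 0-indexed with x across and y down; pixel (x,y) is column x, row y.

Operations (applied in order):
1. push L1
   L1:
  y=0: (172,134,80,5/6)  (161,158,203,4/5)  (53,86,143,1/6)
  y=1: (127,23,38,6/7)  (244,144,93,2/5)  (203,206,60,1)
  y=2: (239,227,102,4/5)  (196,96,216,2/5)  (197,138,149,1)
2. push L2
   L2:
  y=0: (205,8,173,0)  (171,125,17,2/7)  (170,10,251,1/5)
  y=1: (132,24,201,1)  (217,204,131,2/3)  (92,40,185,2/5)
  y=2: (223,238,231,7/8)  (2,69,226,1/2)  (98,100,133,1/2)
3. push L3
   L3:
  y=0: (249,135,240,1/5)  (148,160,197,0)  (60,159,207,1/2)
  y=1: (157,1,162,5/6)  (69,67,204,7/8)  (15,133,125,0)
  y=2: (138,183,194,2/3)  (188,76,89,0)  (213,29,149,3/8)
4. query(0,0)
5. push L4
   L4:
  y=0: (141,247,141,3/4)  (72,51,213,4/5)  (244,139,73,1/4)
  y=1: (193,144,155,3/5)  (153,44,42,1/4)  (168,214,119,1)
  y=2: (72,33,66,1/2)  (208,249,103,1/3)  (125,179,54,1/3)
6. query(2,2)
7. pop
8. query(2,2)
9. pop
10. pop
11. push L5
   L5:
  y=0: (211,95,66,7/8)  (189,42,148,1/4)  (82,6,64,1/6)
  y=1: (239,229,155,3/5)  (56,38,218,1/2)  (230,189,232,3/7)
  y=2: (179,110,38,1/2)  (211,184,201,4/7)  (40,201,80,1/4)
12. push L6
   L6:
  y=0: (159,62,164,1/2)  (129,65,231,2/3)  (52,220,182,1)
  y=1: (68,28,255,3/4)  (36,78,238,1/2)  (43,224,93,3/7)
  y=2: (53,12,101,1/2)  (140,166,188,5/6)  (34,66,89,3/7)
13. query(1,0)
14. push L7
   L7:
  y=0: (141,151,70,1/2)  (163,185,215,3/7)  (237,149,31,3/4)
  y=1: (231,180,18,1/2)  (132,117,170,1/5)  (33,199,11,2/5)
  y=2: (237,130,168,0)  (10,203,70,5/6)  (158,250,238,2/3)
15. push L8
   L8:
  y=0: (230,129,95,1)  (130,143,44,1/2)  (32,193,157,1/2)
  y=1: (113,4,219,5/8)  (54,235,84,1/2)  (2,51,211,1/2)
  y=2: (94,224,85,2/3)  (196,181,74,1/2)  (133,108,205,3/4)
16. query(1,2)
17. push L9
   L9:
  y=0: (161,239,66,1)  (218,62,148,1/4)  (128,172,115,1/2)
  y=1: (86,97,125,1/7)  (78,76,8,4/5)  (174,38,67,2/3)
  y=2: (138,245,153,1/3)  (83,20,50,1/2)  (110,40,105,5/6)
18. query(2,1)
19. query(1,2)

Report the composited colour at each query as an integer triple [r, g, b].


(0,0) stack=L1,L2,L3; from [0,0,0]:
after L1 α=5/6: [430/3, 335/3, 200/3]
after L2 α=0: [430/3, 335/3, 200/3]
after L3 α=1/5: [2467/15, 349/3, 304/3]
rounded: [164, 116, 101]

(2,2) stack=L1,L2,L3,L4; from [0,0,0]:
after L1 α=1: [197, 138, 149]
after L2 α=1/2: [295/2, 119, 141]
after L3 α=3/8: [2753/16, 341/4, 144]
after L4 α=1/3: [1251/8, 233/2, 114]
rounded: [156, 116, 114]

(2,2) stack=L1,L2,L3; from [0,0,0]:
+L1 (α=1) → [197, 138, 149]
+L2 (α=1/2) → [295/2, 119, 141]
+L3 (α=3/8) → [2753/16, 341/4, 144]
rounded: [172, 85, 144]

query (1,0) [L1,L5,L6] — begin 0,0,0
L1 α=4/5: [644/5, 632/5, 812/5]
L5 α=1/4: [2877/20, 1053/10, 794/5]
L6 α=2/3: [2679/20, 2353/30, 3104/15]
rounded: [134, 78, 207]

query (1,2) [L1,L5,L6,L7,L8] — begin 0,0,0
+L1 (α=2/5) → [392/5, 192/5, 432/5]
+L5 (α=4/7) → [5396/35, 608/5, 5316/35]
+L6 (α=5/6) → [14948/105, 793/5, 19108/105]
+L7 (α=5/6) → [10099/315, 978/5, 27929/315]
+L8 (α=1/2) → [71839/630, 1883/10, 51239/630]
→ [114, 188, 81]

(2,1) stack=L1,L5,L6,L7,L8,L9; from [0,0,0]:
after L1 α=1: [203, 206, 60]
after L5 α=3/7: [1502/7, 1391/7, 936/7]
after L6 α=3/7: [6911/49, 10268/49, 5697/49]
after L7 α=2/5: [23967/245, 50306/245, 18169/245]
after L8 α=1/2: [24457/490, 62801/490, 34932/245]
after L9 α=2/3: [194977/1470, 33347/490, 67762/735]
= [133, 68, 92]

(1,2) stack=L1,L5,L6,L7,L8,L9; from [0,0,0]:
+L1 (α=2/5) → [392/5, 192/5, 432/5]
+L5 (α=4/7) → [5396/35, 608/5, 5316/35]
+L6 (α=5/6) → [14948/105, 793/5, 19108/105]
+L7 (α=5/6) → [10099/315, 978/5, 27929/315]
+L8 (α=1/2) → [71839/630, 1883/10, 51239/630]
+L9 (α=1/2) → [124129/1260, 2083/20, 82739/1260]
rounded: [99, 104, 66]


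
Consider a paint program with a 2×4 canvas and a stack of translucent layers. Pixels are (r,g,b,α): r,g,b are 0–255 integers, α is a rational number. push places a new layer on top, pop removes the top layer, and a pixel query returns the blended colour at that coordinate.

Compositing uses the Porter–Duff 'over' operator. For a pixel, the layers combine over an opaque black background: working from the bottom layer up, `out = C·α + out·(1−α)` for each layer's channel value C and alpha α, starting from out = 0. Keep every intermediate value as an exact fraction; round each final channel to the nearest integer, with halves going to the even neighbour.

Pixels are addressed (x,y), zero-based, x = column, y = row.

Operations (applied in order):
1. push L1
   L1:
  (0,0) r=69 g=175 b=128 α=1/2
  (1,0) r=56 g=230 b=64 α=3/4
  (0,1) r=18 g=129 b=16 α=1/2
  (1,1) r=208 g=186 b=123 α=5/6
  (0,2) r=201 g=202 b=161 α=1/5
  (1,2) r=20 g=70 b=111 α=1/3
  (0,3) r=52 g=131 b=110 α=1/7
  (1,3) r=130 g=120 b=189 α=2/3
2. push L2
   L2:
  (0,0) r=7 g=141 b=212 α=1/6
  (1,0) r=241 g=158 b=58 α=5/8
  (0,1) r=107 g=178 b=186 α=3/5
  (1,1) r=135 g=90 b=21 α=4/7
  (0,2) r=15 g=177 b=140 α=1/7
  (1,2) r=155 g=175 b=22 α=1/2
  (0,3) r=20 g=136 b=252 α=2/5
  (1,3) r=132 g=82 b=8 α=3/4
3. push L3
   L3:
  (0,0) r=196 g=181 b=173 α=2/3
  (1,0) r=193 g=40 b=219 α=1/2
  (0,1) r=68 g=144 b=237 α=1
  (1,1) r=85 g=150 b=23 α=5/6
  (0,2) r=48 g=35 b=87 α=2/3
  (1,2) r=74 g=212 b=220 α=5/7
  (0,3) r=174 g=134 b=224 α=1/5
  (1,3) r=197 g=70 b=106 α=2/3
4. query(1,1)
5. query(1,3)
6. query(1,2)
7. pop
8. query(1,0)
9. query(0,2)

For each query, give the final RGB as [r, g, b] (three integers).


query (1,1) [L1,L2,L3] — begin 0,0,0
L1 α=5/6: [520/3, 155, 205/2]
L2 α=4/7: [1060/7, 825/7, 783/14]
L3 α=5/6: [1345/14, 2025/14, 2393/84]
→ [96, 145, 28]

query (1,3) [L1,L2,L3] — begin 0,0,0
L1 α=2/3: [260/3, 80, 126]
L2 α=3/4: [362/3, 163/2, 75/2]
L3 α=2/3: [1544/9, 443/6, 499/6]
→ [172, 74, 83]

(1,2) stack=L1,L2,L3; from [0,0,0]:
+L1 (α=1/3) → [20/3, 70/3, 37]
+L2 (α=1/2) → [485/6, 595/6, 59/2]
+L3 (α=5/7) → [1595/21, 3775/21, 1159/7]
→ [76, 180, 166]

(1,0) stack=L1,L2; from [0,0,0]:
L1 α=3/4: [42, 345/2, 48]
L2 α=5/8: [1331/8, 2615/16, 217/4]
rounded: [166, 163, 54]

(0,2) stack=L1,L2; from [0,0,0]:
after L1 α=1/5: [201/5, 202/5, 161/5]
after L2 α=1/7: [183/5, 2097/35, 238/5]
→ [37, 60, 48]


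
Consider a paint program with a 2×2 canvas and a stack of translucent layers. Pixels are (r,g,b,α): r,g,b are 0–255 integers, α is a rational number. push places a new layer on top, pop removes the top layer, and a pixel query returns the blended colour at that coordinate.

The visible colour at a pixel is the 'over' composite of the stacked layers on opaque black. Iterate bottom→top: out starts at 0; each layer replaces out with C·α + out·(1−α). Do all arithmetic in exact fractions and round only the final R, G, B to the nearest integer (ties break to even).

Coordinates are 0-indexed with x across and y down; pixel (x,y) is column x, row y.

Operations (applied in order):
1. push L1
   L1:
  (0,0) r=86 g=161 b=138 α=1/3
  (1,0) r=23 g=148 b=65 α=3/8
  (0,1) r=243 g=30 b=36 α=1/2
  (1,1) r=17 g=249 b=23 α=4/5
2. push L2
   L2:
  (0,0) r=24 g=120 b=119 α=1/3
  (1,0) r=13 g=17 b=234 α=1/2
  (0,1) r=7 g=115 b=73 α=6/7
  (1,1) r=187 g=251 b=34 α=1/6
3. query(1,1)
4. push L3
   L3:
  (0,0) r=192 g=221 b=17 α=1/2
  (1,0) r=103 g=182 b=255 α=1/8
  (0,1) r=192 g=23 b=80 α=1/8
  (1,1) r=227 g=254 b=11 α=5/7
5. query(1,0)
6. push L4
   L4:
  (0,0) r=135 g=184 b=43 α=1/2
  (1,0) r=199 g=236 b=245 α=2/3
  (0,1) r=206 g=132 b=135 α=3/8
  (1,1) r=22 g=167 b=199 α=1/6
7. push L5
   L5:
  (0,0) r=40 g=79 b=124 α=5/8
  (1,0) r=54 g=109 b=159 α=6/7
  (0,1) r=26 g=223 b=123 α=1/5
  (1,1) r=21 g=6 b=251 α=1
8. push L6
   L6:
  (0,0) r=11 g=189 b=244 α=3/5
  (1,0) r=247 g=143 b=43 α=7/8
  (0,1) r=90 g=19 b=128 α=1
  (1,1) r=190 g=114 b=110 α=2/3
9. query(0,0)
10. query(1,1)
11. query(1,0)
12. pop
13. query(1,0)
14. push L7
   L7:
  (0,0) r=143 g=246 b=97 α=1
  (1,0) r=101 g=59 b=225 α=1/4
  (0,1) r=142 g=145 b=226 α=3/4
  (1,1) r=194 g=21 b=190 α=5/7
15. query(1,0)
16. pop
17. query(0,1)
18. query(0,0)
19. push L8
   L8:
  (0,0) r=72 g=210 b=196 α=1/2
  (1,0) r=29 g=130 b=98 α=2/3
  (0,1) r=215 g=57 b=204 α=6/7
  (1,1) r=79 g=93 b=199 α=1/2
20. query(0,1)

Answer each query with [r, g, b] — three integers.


query (1,1) [L1,L2] — begin 0,0,0
+L1 (α=4/5) → [68/5, 996/5, 92/5]
+L2 (α=1/6) → [85/2, 1247/6, 21]
= [42, 208, 21]

query (1,0) [L1,L2,L3] — begin 0,0,0
+L1 (α=3/8) → [69/8, 111/2, 195/8]
+L2 (α=1/2) → [173/16, 145/4, 2067/16]
+L3 (α=1/8) → [2859/128, 1743/32, 18549/128]
→ [22, 54, 145]

(0,0) stack=L1,L2,L3,L4,L5,L6; from [0,0,0]:
+L1 (α=1/3) → [86/3, 161/3, 46]
+L2 (α=1/3) → [244/9, 682/9, 211/3]
+L3 (α=1/2) → [986/9, 2671/18, 131/3]
+L4 (α=1/2) → [2201/18, 5983/36, 130/3]
+L5 (α=5/8) → [3401/48, 10723/96, 375/4]
+L6 (α=3/5) → [4193/120, 37939/240, 1839/10]
rounded: [35, 158, 184]

(1,1) stack=L1,L2,L3,L4,L5,L6; from [0,0,0]:
+L1 (α=4/5) → [68/5, 996/5, 92/5]
+L2 (α=1/6) → [85/2, 1247/6, 21]
+L3 (α=5/7) → [1220/7, 5057/21, 97/7]
+L4 (α=1/6) → [3127/21, 14396/63, 313/7]
+L5 (α=1) → [21, 6, 251]
+L6 (α=2/3) → [401/3, 78, 157]
= [134, 78, 157]

query (1,0) [L1,L2,L3,L4,L5,L6] — begin 0,0,0
L1 α=3/8: [69/8, 111/2, 195/8]
L2 α=1/2: [173/16, 145/4, 2067/16]
L3 α=1/8: [2859/128, 1743/32, 18549/128]
L4 α=2/3: [53803/384, 16847/96, 81269/384]
L5 α=6/7: [178219/2688, 79631/672, 447605/2688]
L6 α=7/8: [4825771/21504, 752303/5376, 1256693/21504]
rounded: [224, 140, 58]

query (1,0) [L1,L2,L3,L4,L5] — begin 0,0,0
after L1 α=3/8: [69/8, 111/2, 195/8]
after L2 α=1/2: [173/16, 145/4, 2067/16]
after L3 α=1/8: [2859/128, 1743/32, 18549/128]
after L4 α=2/3: [53803/384, 16847/96, 81269/384]
after L5 α=6/7: [178219/2688, 79631/672, 447605/2688]
→ [66, 118, 167]

query (1,0) [L1,L2,L3,L4,L5,L7] — begin 0,0,0
after L1 α=3/8: [69/8, 111/2, 195/8]
after L2 α=1/2: [173/16, 145/4, 2067/16]
after L3 α=1/8: [2859/128, 1743/32, 18549/128]
after L4 α=2/3: [53803/384, 16847/96, 81269/384]
after L5 α=6/7: [178219/2688, 79631/672, 447605/2688]
after L7 α=1/4: [268715/3584, 92847/896, 649205/3584]
= [75, 104, 181]

query (0,1) [L1,L2,L3,L4,L5] — begin 0,0,0
+L1 (α=1/2) → [243/2, 15, 18]
+L2 (α=6/7) → [327/14, 705/7, 456/7]
+L3 (α=1/8) → [711/16, 91, 67]
+L4 (α=3/8) → [13443/128, 851/8, 185/2]
+L5 (α=1/5) → [2855/32, 1297/10, 493/5]
= [89, 130, 99]

(0,0) stack=L1,L2,L3,L4,L5; from [0,0,0]:
+L1 (α=1/3) → [86/3, 161/3, 46]
+L2 (α=1/3) → [244/9, 682/9, 211/3]
+L3 (α=1/2) → [986/9, 2671/18, 131/3]
+L4 (α=1/2) → [2201/18, 5983/36, 130/3]
+L5 (α=5/8) → [3401/48, 10723/96, 375/4]
rounded: [71, 112, 94]

query (0,1) [L1,L2,L3,L4,L5,L8] — begin 0,0,0
+L1 (α=1/2) → [243/2, 15, 18]
+L2 (α=6/7) → [327/14, 705/7, 456/7]
+L3 (α=1/8) → [711/16, 91, 67]
+L4 (α=3/8) → [13443/128, 851/8, 185/2]
+L5 (α=1/5) → [2855/32, 1297/10, 493/5]
+L8 (α=6/7) → [6305/32, 4717/70, 6613/35]
→ [197, 67, 189]
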